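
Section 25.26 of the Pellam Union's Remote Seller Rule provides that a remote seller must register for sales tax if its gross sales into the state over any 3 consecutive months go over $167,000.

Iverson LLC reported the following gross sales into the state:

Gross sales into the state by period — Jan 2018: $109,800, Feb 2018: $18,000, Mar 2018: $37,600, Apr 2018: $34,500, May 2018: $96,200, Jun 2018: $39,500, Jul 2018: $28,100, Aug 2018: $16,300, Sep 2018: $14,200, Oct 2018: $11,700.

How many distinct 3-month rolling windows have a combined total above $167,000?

Jan 2018–Mar 2018: $109,800 + $18,000 + $37,600 = $165,400 (under)
Feb 2018–Apr 2018: $18,000 + $37,600 + $34,500 = $90,100 (under)
Mar 2018–May 2018: $37,600 + $34,500 + $96,200 = $168,300 (over)
Apr 2018–Jun 2018: $34,500 + $96,200 + $39,500 = $170,200 (over)
May 2018–Jul 2018: $96,200 + $39,500 + $28,100 = $163,800 (under)
Jun 2018–Aug 2018: $39,500 + $28,100 + $16,300 = $83,900 (under)
Jul 2018–Sep 2018: $28,100 + $16,300 + $14,200 = $58,600 (under)
Aug 2018–Oct 2018: $16,300 + $14,200 + $11,700 = $42,200 (under)
2 windows exceed the threshold.

2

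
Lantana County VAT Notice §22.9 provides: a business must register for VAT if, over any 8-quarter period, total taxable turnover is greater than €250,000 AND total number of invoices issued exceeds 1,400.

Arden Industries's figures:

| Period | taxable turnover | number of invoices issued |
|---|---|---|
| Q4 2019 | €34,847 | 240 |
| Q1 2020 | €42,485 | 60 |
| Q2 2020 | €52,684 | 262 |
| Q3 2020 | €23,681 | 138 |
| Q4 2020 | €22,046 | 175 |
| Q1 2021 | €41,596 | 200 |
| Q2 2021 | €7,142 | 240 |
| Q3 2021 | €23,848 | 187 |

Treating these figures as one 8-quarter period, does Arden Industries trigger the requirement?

No

Total taxable turnover: €34,847 + €42,485 + €52,684 + €23,681 + €22,046 + €41,596 + €7,142 + €23,848 = €248,329 (≤ €250,000).
Total number of invoices issued: 240 + 60 + 262 + 138 + 175 + 200 + 240 + 187 = 1,502 (> 1,400).
The test is 'and': the rule requires both, and at least one is not exceeded.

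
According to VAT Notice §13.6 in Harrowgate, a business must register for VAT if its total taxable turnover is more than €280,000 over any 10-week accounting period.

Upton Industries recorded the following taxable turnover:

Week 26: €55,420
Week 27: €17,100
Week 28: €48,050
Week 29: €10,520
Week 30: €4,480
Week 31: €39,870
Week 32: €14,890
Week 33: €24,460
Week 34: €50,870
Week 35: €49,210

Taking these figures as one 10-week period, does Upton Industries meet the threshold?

Total taxable turnover: €55,420 + €17,100 + €48,050 + €10,520 + €4,480 + €39,870 + €14,890 + €24,460 + €50,870 + €49,210 = €314,870.
€314,870 > €280,000, so the threshold is exceeded.

Yes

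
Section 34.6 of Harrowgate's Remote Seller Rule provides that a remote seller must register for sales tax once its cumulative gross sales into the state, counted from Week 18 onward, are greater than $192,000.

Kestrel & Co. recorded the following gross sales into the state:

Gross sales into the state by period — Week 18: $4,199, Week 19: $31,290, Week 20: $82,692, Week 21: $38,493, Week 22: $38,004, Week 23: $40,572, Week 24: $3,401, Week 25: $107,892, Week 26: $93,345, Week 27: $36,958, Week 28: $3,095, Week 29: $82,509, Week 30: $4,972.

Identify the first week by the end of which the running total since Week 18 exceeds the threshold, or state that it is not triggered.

Through Week 18: $4,199
Through Week 19: $35,489
Through Week 20: $118,181
Through Week 21: $156,674
Through Week 22: $194,678 ← exceeds threshold

Week 22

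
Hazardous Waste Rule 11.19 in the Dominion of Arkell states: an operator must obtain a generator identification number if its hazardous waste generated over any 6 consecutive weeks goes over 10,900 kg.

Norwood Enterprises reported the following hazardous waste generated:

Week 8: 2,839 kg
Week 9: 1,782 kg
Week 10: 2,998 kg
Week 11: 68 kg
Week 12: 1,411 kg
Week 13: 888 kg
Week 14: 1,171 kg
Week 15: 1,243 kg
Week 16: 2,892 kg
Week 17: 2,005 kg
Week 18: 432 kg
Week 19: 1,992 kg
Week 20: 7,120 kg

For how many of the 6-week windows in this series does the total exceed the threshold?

1

Week 8–Week 13: 2,839 kg + 1,782 kg + 2,998 kg + 68 kg + 1,411 kg + 888 kg = 9,986 kg (under)
Week 9–Week 14: 1,782 kg + 2,998 kg + 68 kg + 1,411 kg + 888 kg + 1,171 kg = 8,318 kg (under)
Week 10–Week 15: 2,998 kg + 68 kg + 1,411 kg + 888 kg + 1,171 kg + 1,243 kg = 7,779 kg (under)
Week 11–Week 16: 68 kg + 1,411 kg + 888 kg + 1,171 kg + 1,243 kg + 2,892 kg = 7,673 kg (under)
Week 12–Week 17: 1,411 kg + 888 kg + 1,171 kg + 1,243 kg + 2,892 kg + 2,005 kg = 9,610 kg (under)
Week 13–Week 18: 888 kg + 1,171 kg + 1,243 kg + 2,892 kg + 2,005 kg + 432 kg = 8,631 kg (under)
Week 14–Week 19: 1,171 kg + 1,243 kg + 2,892 kg + 2,005 kg + 432 kg + 1,992 kg = 9,735 kg (under)
Week 15–Week 20: 1,243 kg + 2,892 kg + 2,005 kg + 432 kg + 1,992 kg + 7,120 kg = 15,684 kg (over)
1 window exceeds the threshold.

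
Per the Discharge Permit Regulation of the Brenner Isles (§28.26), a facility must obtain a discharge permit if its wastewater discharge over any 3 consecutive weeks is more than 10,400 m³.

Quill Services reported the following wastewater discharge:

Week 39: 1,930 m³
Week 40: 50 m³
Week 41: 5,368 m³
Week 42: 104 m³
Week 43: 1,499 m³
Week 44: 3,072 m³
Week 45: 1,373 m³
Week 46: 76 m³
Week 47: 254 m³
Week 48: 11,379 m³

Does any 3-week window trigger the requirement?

Yes

Week 39–Week 41: 1,930 m³ + 50 m³ + 5,368 m³ = 7,348 m³ (under)
Week 40–Week 42: 50 m³ + 5,368 m³ + 104 m³ = 5,522 m³ (under)
Week 41–Week 43: 5,368 m³ + 104 m³ + 1,499 m³ = 6,971 m³ (under)
Week 42–Week 44: 104 m³ + 1,499 m³ + 3,072 m³ = 4,675 m³ (under)
Week 43–Week 45: 1,499 m³ + 3,072 m³ + 1,373 m³ = 5,944 m³ (under)
Week 44–Week 46: 3,072 m³ + 1,373 m³ + 76 m³ = 4,521 m³ (under)
Week 45–Week 47: 1,373 m³ + 76 m³ + 254 m³ = 1,703 m³ (under)
Week 46–Week 48: 76 m³ + 254 m³ + 11,379 m³ = 11,709 m³ (over)
At least one window exceeds 10,400 m³.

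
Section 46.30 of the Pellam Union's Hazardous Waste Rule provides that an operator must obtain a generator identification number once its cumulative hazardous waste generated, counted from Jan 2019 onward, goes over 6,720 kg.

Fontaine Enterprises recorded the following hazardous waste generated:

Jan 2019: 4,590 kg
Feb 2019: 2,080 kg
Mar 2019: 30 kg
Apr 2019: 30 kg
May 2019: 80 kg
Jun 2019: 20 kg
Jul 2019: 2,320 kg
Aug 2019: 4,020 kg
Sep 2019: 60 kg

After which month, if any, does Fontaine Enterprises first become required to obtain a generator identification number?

Apr 2019

Through Jan 2019: 4,590 kg
Through Feb 2019: 6,670 kg
Through Mar 2019: 6,700 kg
Through Apr 2019: 6,730 kg ← exceeds threshold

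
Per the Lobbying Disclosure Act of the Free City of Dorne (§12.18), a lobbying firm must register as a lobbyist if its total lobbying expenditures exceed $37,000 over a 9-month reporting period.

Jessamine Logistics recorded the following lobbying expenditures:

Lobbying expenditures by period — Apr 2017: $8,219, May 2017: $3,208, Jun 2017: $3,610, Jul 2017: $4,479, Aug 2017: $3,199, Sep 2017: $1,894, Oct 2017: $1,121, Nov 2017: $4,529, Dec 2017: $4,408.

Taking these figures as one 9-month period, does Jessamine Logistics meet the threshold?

No

Total lobbying expenditures: $8,219 + $3,208 + $3,610 + $4,479 + $3,199 + $1,894 + $1,121 + $4,529 + $4,408 = $34,667.
$34,667 ≤ $37,000, so the threshold is not exceeded.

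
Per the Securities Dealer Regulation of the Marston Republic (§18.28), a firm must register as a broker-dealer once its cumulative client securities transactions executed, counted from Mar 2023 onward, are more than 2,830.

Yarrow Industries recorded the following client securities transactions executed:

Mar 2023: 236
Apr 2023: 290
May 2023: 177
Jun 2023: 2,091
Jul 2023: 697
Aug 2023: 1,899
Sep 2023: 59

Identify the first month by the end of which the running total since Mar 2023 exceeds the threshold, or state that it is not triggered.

Jul 2023

Through Mar 2023: 236
Through Apr 2023: 526
Through May 2023: 703
Through Jun 2023: 2,794
Through Jul 2023: 3,491 ← exceeds threshold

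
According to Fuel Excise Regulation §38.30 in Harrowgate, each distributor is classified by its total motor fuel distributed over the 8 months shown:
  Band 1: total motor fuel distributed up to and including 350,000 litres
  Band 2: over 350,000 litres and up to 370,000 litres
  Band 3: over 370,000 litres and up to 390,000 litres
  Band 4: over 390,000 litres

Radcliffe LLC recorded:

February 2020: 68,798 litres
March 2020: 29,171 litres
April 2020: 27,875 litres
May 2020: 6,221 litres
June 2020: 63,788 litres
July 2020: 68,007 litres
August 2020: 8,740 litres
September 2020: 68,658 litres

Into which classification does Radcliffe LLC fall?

Band 1

Total motor fuel distributed: 68,798 litres + 29,171 litres + 27,875 litres + 6,221 litres + 63,788 litres + 68,007 litres + 8,740 litres + 68,658 litres = 341,258 litres.
341,258 litres ≤ 350,000 litres, so Band 1 applies.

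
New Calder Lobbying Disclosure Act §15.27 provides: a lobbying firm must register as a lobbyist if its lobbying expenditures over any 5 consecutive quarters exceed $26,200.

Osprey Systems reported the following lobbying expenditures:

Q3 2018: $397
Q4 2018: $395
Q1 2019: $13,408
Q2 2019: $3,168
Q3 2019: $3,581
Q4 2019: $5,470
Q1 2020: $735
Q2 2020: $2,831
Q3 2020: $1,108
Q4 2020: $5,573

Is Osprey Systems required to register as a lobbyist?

Q3 2018–Q3 2019: $397 + $395 + $13,408 + $3,168 + $3,581 = $20,949 (under)
Q4 2018–Q4 2019: $395 + $13,408 + $3,168 + $3,581 + $5,470 = $26,022 (under)
Q1 2019–Q1 2020: $13,408 + $3,168 + $3,581 + $5,470 + $735 = $26,362 (over)
Q2 2019–Q2 2020: $3,168 + $3,581 + $5,470 + $735 + $2,831 = $15,785 (under)
Q3 2019–Q3 2020: $3,581 + $5,470 + $735 + $2,831 + $1,108 = $13,725 (under)
Q4 2019–Q4 2020: $5,470 + $735 + $2,831 + $1,108 + $5,573 = $15,717 (under)
At least one window exceeds $26,200.

Yes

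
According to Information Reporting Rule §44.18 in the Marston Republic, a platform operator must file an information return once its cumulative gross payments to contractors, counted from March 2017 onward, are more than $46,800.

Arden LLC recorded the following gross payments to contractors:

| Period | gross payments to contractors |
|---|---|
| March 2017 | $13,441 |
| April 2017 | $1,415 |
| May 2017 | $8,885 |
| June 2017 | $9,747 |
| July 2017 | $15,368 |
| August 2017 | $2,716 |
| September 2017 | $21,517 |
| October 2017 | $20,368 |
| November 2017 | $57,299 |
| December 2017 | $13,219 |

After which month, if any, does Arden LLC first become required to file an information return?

July 2017

Through March 2017: $13,441
Through April 2017: $14,856
Through May 2017: $23,741
Through June 2017: $33,488
Through July 2017: $48,856 ← exceeds threshold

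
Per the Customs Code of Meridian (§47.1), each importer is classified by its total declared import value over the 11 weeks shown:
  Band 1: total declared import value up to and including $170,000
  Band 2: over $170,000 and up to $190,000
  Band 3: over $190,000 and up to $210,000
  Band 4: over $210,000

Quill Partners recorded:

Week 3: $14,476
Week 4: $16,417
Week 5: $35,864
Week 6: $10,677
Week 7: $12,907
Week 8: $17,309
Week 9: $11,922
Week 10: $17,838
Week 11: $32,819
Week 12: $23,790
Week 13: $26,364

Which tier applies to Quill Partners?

Band 4

Total declared import value: $14,476 + $16,417 + $35,864 + $10,677 + $12,907 + $17,309 + $11,922 + $17,838 + $32,819 + $23,790 + $26,364 = $220,383.
$220,383 > $210,000, so Band 4 applies.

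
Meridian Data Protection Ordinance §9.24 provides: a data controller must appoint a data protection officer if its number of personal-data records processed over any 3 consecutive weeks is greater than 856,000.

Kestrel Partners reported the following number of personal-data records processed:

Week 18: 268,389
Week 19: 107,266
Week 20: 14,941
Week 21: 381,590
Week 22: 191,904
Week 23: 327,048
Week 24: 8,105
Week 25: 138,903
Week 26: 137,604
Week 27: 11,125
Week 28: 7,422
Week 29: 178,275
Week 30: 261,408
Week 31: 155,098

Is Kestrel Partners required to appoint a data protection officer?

Week 18–Week 20: 268,389 + 107,266 + 14,941 = 390,596 (under)
Week 19–Week 21: 107,266 + 14,941 + 381,590 = 503,797 (under)
Week 20–Week 22: 14,941 + 381,590 + 191,904 = 588,435 (under)
Week 21–Week 23: 381,590 + 191,904 + 327,048 = 900,542 (over)
Week 22–Week 24: 191,904 + 327,048 + 8,105 = 527,057 (under)
Week 23–Week 25: 327,048 + 8,105 + 138,903 = 474,056 (under)
Week 24–Week 26: 8,105 + 138,903 + 137,604 = 284,612 (under)
Week 25–Week 27: 138,903 + 137,604 + 11,125 = 287,632 (under)
Week 26–Week 28: 137,604 + 11,125 + 7,422 = 156,151 (under)
Week 27–Week 29: 11,125 + 7,422 + 178,275 = 196,822 (under)
Week 28–Week 30: 7,422 + 178,275 + 261,408 = 447,105 (under)
Week 29–Week 31: 178,275 + 261,408 + 155,098 = 594,781 (under)
At least one window exceeds 856,000.

Yes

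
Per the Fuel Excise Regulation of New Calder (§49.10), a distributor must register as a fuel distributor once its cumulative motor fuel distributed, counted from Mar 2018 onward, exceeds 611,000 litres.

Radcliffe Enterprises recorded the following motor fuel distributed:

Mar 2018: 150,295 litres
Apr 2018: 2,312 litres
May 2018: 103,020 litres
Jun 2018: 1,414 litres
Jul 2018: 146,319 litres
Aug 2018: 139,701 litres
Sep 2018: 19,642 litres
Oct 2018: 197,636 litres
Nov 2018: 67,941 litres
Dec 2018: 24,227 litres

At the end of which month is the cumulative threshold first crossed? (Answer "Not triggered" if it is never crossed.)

Through Mar 2018: 150,295 litres
Through Apr 2018: 152,607 litres
Through May 2018: 255,627 litres
Through Jun 2018: 257,041 litres
Through Jul 2018: 403,360 litres
Through Aug 2018: 543,061 litres
Through Sep 2018: 562,703 litres
Through Oct 2018: 760,339 litres ← exceeds threshold

Oct 2018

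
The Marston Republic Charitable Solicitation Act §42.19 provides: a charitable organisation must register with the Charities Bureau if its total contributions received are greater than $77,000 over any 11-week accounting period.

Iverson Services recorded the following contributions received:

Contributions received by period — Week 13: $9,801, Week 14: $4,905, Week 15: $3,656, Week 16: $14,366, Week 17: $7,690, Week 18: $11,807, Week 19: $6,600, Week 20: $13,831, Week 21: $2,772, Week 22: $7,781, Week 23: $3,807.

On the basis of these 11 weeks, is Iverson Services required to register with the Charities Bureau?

Total contributions received: $9,801 + $4,905 + $3,656 + $14,366 + $7,690 + $11,807 + $6,600 + $13,831 + $2,772 + $7,781 + $3,807 = $87,016.
$87,016 > $77,000, so the threshold is exceeded.

Yes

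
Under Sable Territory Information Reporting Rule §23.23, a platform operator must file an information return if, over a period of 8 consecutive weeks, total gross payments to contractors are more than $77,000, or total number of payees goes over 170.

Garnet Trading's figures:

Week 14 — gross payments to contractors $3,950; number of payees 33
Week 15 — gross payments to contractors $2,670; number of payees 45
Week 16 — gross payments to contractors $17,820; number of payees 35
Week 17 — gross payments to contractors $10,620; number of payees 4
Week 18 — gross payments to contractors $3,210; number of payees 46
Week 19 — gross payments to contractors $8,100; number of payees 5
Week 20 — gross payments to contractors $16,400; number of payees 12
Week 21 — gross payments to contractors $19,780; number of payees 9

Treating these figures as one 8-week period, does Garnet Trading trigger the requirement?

Total gross payments to contractors: $3,950 + $2,670 + $17,820 + $10,620 + $3,210 + $8,100 + $16,400 + $19,780 = $82,550 (> $77,000).
Total number of payees: 33 + 45 + 35 + 4 + 46 + 5 + 12 + 9 = 189 (> 170).
The test is 'or': at least one threshold is exceeded.

Yes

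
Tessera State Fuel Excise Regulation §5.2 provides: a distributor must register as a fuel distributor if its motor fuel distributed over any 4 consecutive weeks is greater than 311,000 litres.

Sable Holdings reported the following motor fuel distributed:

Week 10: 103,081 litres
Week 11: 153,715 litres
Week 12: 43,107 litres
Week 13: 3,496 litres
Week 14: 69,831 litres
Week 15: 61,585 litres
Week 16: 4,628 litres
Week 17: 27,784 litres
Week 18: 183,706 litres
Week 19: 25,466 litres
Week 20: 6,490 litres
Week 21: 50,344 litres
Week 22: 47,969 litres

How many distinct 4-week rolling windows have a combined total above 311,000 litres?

Week 10–Week 13: 103,081 litres + 153,715 litres + 43,107 litres + 3,496 litres = 303,399 litres (under)
Week 11–Week 14: 153,715 litres + 43,107 litres + 3,496 litres + 69,831 litres = 270,149 litres (under)
Week 12–Week 15: 43,107 litres + 3,496 litres + 69,831 litres + 61,585 litres = 178,019 litres (under)
Week 13–Week 16: 3,496 litres + 69,831 litres + 61,585 litres + 4,628 litres = 139,540 litres (under)
Week 14–Week 17: 69,831 litres + 61,585 litres + 4,628 litres + 27,784 litres = 163,828 litres (under)
Week 15–Week 18: 61,585 litres + 4,628 litres + 27,784 litres + 183,706 litres = 277,703 litres (under)
Week 16–Week 19: 4,628 litres + 27,784 litres + 183,706 litres + 25,466 litres = 241,584 litres (under)
Week 17–Week 20: 27,784 litres + 183,706 litres + 25,466 litres + 6,490 litres = 243,446 litres (under)
Week 18–Week 21: 183,706 litres + 25,466 litres + 6,490 litres + 50,344 litres = 266,006 litres (under)
Week 19–Week 22: 25,466 litres + 6,490 litres + 50,344 litres + 47,969 litres = 130,269 litres (under)
0 windows exceed the threshold.

0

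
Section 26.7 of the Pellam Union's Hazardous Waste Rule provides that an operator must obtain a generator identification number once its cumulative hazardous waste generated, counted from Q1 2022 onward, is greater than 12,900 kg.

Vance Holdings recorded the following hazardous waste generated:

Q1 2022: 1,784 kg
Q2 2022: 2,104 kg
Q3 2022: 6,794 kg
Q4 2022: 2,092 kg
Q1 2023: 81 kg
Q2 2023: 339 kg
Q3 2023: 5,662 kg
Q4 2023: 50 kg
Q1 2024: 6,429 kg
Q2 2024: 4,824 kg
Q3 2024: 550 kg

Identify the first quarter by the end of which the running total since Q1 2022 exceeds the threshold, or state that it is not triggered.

Through Q1 2022: 1,784 kg
Through Q2 2022: 3,888 kg
Through Q3 2022: 10,682 kg
Through Q4 2022: 12,774 kg
Through Q1 2023: 12,855 kg
Through Q2 2023: 13,194 kg ← exceeds threshold

Q2 2023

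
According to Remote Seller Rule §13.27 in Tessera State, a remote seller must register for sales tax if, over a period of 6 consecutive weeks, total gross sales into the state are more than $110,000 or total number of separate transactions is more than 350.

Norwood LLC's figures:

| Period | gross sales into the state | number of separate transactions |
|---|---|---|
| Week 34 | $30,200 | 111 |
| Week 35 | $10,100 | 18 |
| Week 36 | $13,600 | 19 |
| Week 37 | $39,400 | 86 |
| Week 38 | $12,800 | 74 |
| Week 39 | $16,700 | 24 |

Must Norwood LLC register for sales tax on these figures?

Yes

Total gross sales into the state: $30,200 + $10,100 + $13,600 + $39,400 + $12,800 + $16,700 = $122,800 (> $110,000).
Total number of separate transactions: 111 + 18 + 19 + 86 + 74 + 24 = 332 (≤ 350).
The test is 'or': at least one threshold is exceeded.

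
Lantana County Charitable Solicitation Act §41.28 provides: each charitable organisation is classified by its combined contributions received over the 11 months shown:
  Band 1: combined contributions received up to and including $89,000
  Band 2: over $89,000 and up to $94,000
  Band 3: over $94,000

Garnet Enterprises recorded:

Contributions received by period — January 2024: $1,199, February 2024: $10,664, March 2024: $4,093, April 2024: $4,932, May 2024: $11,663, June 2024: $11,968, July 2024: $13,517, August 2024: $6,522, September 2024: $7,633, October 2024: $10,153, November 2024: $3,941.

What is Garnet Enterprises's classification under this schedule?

Combined contributions received: $1,199 + $10,664 + $4,093 + $4,932 + $11,663 + $11,968 + $13,517 + $6,522 + $7,633 + $10,153 + $3,941 = $86,285.
$86,285 ≤ $89,000, so Band 1 applies.

Band 1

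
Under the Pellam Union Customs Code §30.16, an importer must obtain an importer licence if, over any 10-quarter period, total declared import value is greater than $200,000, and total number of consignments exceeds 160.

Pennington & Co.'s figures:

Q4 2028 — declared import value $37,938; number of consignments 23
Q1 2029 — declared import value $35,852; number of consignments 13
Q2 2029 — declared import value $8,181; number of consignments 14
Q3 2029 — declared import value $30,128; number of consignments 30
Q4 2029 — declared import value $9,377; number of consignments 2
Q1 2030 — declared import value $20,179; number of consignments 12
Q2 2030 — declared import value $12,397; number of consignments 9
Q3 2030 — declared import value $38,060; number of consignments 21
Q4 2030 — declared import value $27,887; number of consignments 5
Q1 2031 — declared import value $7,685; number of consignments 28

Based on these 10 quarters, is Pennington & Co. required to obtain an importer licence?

No

Total declared import value: $37,938 + $35,852 + $8,181 + $30,128 + $9,377 + $20,179 + $12,397 + $38,060 + $27,887 + $7,685 = $227,684 (> $200,000).
Total number of consignments: 23 + 13 + 14 + 30 + 2 + 12 + 9 + 21 + 5 + 28 = 157 (≤ 160).
The test is 'and': the rule requires both, and at least one is not exceeded.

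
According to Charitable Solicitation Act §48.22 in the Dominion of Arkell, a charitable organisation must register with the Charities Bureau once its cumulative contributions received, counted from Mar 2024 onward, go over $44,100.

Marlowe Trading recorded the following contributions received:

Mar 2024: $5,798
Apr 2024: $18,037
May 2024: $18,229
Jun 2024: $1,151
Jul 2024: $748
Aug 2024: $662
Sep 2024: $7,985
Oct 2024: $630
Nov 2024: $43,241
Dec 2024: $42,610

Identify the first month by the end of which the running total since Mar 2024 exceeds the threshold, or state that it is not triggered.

Through Mar 2024: $5,798
Through Apr 2024: $23,835
Through May 2024: $42,064
Through Jun 2024: $43,215
Through Jul 2024: $43,963
Through Aug 2024: $44,625 ← exceeds threshold

Aug 2024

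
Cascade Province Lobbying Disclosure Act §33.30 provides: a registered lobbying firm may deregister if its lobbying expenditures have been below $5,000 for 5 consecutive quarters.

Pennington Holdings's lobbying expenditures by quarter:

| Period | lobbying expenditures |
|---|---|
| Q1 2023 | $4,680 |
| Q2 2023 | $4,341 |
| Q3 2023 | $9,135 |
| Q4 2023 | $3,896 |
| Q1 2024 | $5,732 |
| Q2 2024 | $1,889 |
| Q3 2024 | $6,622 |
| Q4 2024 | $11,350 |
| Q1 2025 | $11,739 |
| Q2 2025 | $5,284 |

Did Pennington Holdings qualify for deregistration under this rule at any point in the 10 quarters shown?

No

Quarters below $5,000: Q1 2023, Q2 2023, Q4 2023, Q2 2024.
Longest run of consecutive quarters below the threshold: 2.
2 < 5, so Pennington Holdings never became eligible.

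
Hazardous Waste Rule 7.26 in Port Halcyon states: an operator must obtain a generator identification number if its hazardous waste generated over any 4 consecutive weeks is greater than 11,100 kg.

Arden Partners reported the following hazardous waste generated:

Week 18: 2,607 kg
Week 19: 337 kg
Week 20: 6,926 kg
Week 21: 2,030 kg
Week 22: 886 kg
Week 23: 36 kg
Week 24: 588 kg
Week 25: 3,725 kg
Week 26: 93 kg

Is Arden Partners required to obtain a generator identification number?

Week 18–Week 21: 2,607 kg + 337 kg + 6,926 kg + 2,030 kg = 11,900 kg (over)
Week 19–Week 22: 337 kg + 6,926 kg + 2,030 kg + 886 kg = 10,179 kg (under)
Week 20–Week 23: 6,926 kg + 2,030 kg + 886 kg + 36 kg = 9,878 kg (under)
Week 21–Week 24: 2,030 kg + 886 kg + 36 kg + 588 kg = 3,540 kg (under)
Week 22–Week 25: 886 kg + 36 kg + 588 kg + 3,725 kg = 5,235 kg (under)
Week 23–Week 26: 36 kg + 588 kg + 3,725 kg + 93 kg = 4,442 kg (under)
At least one window exceeds 11,100 kg.

Yes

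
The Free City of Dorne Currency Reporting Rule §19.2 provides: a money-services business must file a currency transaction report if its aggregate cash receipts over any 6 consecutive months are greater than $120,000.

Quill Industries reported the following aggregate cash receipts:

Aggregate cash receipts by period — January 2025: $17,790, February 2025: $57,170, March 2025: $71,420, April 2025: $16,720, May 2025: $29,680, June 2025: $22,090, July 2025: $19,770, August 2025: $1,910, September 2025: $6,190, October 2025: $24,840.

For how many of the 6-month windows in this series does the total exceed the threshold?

3

January 2025–June 2025: $17,790 + $57,170 + $71,420 + $16,720 + $29,680 + $22,090 = $214,870 (over)
February 2025–July 2025: $57,170 + $71,420 + $16,720 + $29,680 + $22,090 + $19,770 = $216,850 (over)
March 2025–August 2025: $71,420 + $16,720 + $29,680 + $22,090 + $19,770 + $1,910 = $161,590 (over)
April 2025–September 2025: $16,720 + $29,680 + $22,090 + $19,770 + $1,910 + $6,190 = $96,360 (under)
May 2025–October 2025: $29,680 + $22,090 + $19,770 + $1,910 + $6,190 + $24,840 = $104,480 (under)
3 windows exceed the threshold.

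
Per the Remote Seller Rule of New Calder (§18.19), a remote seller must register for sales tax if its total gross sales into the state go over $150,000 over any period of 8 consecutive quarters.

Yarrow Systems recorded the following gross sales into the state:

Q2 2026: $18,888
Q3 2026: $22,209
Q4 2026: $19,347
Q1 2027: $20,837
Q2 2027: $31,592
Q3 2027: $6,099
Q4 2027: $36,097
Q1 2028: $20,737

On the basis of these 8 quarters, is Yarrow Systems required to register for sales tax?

Yes

Total gross sales into the state: $18,888 + $22,209 + $19,347 + $20,837 + $31,592 + $6,099 + $36,097 + $20,737 = $175,806.
$175,806 > $150,000, so the threshold is exceeded.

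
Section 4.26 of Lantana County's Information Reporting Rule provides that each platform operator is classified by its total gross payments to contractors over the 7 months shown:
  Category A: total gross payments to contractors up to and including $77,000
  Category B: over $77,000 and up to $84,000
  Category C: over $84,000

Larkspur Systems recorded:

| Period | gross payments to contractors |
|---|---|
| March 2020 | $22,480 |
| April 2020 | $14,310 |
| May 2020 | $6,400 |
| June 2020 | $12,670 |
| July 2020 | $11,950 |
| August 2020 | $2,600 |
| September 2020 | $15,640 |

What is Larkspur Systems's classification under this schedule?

Total gross payments to contractors: $22,480 + $14,310 + $6,400 + $12,670 + $11,950 + $2,600 + $15,640 = $86,050.
$86,050 > $84,000, so Category C applies.

Category C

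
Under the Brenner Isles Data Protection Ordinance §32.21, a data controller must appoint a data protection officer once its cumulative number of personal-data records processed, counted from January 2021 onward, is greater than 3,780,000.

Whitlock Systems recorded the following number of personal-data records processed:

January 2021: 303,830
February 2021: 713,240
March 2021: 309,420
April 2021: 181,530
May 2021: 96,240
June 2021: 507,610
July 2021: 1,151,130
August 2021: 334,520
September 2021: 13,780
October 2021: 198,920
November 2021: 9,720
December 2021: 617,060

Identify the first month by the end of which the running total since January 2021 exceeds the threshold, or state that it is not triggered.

Through January 2021: 303,830
Through February 2021: 1,017,070
Through March 2021: 1,326,490
Through April 2021: 1,508,020
Through May 2021: 1,604,260
Through June 2021: 2,111,870
Through July 2021: 3,263,000
Through August 2021: 3,597,520
Through September 2021: 3,611,300
Through October 2021: 3,810,220 ← exceeds threshold

October 2021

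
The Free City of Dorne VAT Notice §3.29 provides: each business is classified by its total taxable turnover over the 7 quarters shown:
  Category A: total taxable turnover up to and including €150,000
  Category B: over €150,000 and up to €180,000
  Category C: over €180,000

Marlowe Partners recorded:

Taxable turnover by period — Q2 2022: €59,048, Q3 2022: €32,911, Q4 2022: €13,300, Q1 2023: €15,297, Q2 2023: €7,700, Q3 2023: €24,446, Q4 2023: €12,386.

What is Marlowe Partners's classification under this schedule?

Category B

Total taxable turnover: €59,048 + €32,911 + €13,300 + €15,297 + €7,700 + €24,446 + €12,386 = €165,088.
€150,000 < €165,088 ≤ €180,000, so Category B applies.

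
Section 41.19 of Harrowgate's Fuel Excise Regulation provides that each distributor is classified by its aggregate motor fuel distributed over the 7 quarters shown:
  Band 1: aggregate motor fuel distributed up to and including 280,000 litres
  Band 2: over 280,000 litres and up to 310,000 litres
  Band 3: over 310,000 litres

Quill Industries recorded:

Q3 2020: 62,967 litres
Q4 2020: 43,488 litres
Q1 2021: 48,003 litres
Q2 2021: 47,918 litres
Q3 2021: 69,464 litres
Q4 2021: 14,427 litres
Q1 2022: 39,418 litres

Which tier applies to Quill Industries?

Band 3

Aggregate motor fuel distributed: 62,967 litres + 43,488 litres + 48,003 litres + 47,918 litres + 69,464 litres + 14,427 litres + 39,418 litres = 325,685 litres.
325,685 litres > 310,000 litres, so Band 3 applies.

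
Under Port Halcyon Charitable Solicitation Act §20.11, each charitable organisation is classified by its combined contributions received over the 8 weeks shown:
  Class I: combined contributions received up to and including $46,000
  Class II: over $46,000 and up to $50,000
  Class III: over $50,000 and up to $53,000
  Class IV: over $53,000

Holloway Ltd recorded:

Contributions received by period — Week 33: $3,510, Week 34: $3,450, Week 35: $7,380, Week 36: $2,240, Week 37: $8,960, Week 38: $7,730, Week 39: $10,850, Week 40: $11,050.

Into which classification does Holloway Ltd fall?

Class IV

Combined contributions received: $3,510 + $3,450 + $7,380 + $2,240 + $8,960 + $7,730 + $10,850 + $11,050 = $55,170.
$55,170 > $53,000, so Class IV applies.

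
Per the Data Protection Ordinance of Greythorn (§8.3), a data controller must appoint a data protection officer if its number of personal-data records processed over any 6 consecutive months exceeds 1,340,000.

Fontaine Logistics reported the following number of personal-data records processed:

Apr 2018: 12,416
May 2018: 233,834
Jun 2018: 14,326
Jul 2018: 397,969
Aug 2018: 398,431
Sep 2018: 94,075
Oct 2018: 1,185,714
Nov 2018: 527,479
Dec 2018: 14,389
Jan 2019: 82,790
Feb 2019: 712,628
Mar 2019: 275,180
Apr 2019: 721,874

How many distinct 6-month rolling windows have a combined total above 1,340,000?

7

Apr 2018–Sep 2018: 12,416 + 233,834 + 14,326 + 397,969 + 398,431 + 94,075 = 1,151,051 (under)
May 2018–Oct 2018: 233,834 + 14,326 + 397,969 + 398,431 + 94,075 + 1,185,714 = 2,324,349 (over)
Jun 2018–Nov 2018: 14,326 + 397,969 + 398,431 + 94,075 + 1,185,714 + 527,479 = 2,617,994 (over)
Jul 2018–Dec 2018: 397,969 + 398,431 + 94,075 + 1,185,714 + 527,479 + 14,389 = 2,618,057 (over)
Aug 2018–Jan 2019: 398,431 + 94,075 + 1,185,714 + 527,479 + 14,389 + 82,790 = 2,302,878 (over)
Sep 2018–Feb 2019: 94,075 + 1,185,714 + 527,479 + 14,389 + 82,790 + 712,628 = 2,617,075 (over)
Oct 2018–Mar 2019: 1,185,714 + 527,479 + 14,389 + 82,790 + 712,628 + 275,180 = 2,798,180 (over)
Nov 2018–Apr 2019: 527,479 + 14,389 + 82,790 + 712,628 + 275,180 + 721,874 = 2,334,340 (over)
7 windows exceed the threshold.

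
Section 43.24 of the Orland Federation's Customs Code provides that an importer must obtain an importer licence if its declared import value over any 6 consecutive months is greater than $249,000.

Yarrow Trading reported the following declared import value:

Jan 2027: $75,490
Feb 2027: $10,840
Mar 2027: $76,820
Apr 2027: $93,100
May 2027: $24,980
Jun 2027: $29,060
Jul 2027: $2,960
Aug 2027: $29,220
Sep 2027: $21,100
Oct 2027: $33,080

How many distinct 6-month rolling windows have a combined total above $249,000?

Jan 2027–Jun 2027: $75,490 + $10,840 + $76,820 + $93,100 + $24,980 + $29,060 = $310,290 (over)
Feb 2027–Jul 2027: $10,840 + $76,820 + $93,100 + $24,980 + $29,060 + $2,960 = $237,760 (under)
Mar 2027–Aug 2027: $76,820 + $93,100 + $24,980 + $29,060 + $2,960 + $29,220 = $256,140 (over)
Apr 2027–Sep 2027: $93,100 + $24,980 + $29,060 + $2,960 + $29,220 + $21,100 = $200,420 (under)
May 2027–Oct 2027: $24,980 + $29,060 + $2,960 + $29,220 + $21,100 + $33,080 = $140,400 (under)
2 windows exceed the threshold.

2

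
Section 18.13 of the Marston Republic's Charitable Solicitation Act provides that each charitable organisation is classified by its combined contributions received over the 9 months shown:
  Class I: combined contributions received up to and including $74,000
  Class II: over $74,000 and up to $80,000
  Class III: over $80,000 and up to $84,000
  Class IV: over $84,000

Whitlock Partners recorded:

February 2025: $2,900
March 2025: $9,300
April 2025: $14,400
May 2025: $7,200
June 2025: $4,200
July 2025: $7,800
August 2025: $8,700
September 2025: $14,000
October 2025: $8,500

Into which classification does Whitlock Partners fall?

Class II

Combined contributions received: $2,900 + $9,300 + $14,400 + $7,200 + $4,200 + $7,800 + $8,700 + $14,000 + $8,500 = $77,000.
$74,000 < $77,000 ≤ $80,000, so Class II applies.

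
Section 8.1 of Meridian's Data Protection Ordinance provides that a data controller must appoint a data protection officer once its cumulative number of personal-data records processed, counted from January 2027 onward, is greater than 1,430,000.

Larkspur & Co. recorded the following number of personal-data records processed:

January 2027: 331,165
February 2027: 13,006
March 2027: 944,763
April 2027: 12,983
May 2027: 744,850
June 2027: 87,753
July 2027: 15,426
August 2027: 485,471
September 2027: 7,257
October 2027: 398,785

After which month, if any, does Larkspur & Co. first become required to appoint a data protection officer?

May 2027

Through January 2027: 331,165
Through February 2027: 344,171
Through March 2027: 1,288,934
Through April 2027: 1,301,917
Through May 2027: 2,046,767 ← exceeds threshold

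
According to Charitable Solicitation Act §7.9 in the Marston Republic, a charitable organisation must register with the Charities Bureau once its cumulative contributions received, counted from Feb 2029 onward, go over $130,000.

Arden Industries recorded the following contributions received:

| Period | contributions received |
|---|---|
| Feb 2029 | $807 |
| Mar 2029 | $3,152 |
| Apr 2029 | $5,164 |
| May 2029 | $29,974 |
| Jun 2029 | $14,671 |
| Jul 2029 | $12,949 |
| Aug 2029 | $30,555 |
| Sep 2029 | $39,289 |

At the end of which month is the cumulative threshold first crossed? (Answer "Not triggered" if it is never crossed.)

Sep 2029

Through Feb 2029: $807
Through Mar 2029: $3,959
Through Apr 2029: $9,123
Through May 2029: $39,097
Through Jun 2029: $53,768
Through Jul 2029: $66,717
Through Aug 2029: $97,272
Through Sep 2029: $136,561 ← exceeds threshold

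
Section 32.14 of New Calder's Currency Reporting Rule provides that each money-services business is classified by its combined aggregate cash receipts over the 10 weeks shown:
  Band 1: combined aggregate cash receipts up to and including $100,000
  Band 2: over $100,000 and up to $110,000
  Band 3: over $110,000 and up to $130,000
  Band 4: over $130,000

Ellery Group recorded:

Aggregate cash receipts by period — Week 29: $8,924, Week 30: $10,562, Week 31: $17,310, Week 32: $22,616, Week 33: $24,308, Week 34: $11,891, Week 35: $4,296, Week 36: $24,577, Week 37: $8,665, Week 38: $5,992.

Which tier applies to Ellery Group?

Combined aggregate cash receipts: $8,924 + $10,562 + $17,310 + $22,616 + $24,308 + $11,891 + $4,296 + $24,577 + $8,665 + $5,992 = $139,141.
$139,141 > $130,000, so Band 4 applies.

Band 4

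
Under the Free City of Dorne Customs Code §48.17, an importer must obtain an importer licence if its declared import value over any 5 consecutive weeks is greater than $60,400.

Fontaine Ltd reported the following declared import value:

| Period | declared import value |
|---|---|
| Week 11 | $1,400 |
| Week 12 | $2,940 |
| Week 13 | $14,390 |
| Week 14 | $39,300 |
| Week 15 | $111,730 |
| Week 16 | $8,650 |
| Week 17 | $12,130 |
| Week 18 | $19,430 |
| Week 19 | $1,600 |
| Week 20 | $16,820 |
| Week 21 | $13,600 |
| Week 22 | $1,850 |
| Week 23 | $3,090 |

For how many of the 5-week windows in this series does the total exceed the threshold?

6

Week 11–Week 15: $1,400 + $2,940 + $14,390 + $39,300 + $111,730 = $169,760 (over)
Week 12–Week 16: $2,940 + $14,390 + $39,300 + $111,730 + $8,650 = $177,010 (over)
Week 13–Week 17: $14,390 + $39,300 + $111,730 + $8,650 + $12,130 = $186,200 (over)
Week 14–Week 18: $39,300 + $111,730 + $8,650 + $12,130 + $19,430 = $191,240 (over)
Week 15–Week 19: $111,730 + $8,650 + $12,130 + $19,430 + $1,600 = $153,540 (over)
Week 16–Week 20: $8,650 + $12,130 + $19,430 + $1,600 + $16,820 = $58,630 (under)
Week 17–Week 21: $12,130 + $19,430 + $1,600 + $16,820 + $13,600 = $63,580 (over)
Week 18–Week 22: $19,430 + $1,600 + $16,820 + $13,600 + $1,850 = $53,300 (under)
Week 19–Week 23: $1,600 + $16,820 + $13,600 + $1,850 + $3,090 = $36,960 (under)
6 windows exceed the threshold.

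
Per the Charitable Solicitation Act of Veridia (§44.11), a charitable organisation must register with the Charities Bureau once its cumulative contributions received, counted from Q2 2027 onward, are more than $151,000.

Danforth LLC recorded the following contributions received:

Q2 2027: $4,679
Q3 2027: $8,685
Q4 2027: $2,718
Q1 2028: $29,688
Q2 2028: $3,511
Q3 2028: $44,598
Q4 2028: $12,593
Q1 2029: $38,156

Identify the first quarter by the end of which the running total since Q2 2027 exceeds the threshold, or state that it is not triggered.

Not triggered

Through Q2 2027: $4,679
Through Q3 2027: $13,364
Through Q4 2027: $16,082
Through Q1 2028: $45,770
Through Q2 2028: $49,281
Through Q3 2028: $93,879
Through Q4 2028: $106,472
Through Q1 2029: $144,628
Final cumulative total $144,628 ≤ $151,000; the threshold is never exceeded.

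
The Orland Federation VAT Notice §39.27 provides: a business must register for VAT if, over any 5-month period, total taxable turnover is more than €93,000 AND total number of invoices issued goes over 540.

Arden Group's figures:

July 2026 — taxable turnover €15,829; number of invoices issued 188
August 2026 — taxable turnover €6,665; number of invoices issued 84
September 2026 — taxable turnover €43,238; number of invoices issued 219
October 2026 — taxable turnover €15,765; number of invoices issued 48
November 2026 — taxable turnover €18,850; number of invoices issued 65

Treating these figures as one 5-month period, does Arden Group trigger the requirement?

Yes

Total taxable turnover: €15,829 + €6,665 + €43,238 + €15,765 + €18,850 = €100,347 (> €93,000).
Total number of invoices issued: 188 + 84 + 219 + 48 + 65 = 604 (> 540).
The test is 'and': both thresholds are exceeded.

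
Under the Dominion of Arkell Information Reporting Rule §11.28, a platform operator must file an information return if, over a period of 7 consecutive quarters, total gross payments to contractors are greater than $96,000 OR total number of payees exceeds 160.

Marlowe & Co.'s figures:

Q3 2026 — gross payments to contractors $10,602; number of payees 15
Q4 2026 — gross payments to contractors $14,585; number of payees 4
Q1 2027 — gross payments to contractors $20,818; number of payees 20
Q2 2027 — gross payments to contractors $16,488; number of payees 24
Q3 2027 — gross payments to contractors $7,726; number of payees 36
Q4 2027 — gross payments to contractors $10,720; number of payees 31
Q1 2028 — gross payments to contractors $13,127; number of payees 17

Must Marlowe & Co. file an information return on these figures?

Total gross payments to contractors: $10,602 + $14,585 + $20,818 + $16,488 + $7,726 + $10,720 + $13,127 = $94,066 (≤ $96,000).
Total number of payees: 15 + 4 + 20 + 24 + 36 + 31 + 17 = 147 (≤ 160).
The test is 'or': neither threshold is exceeded.

No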